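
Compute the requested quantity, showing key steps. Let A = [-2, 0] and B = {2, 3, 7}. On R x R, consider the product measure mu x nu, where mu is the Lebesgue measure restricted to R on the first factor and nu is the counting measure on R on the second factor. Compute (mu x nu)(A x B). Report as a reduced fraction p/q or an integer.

For a measurable rectangle A x B, the product measure satisfies
  (mu x nu)(A x B) = mu(A) * nu(B).
  mu(A) = 2.
  nu(B) = 3.
  (mu x nu)(A x B) = 2 * 3 = 6.

6


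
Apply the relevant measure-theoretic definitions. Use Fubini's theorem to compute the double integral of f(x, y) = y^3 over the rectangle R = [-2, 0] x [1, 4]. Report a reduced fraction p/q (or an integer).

f(x, y) is a tensor product of a function of x and a function of y, and both factors are bounded continuous (hence Lebesgue integrable) on the rectangle, so Fubini's theorem applies:
  integral_R f d(m x m) = (integral_a1^b1 1 dx) * (integral_a2^b2 y^3 dy).
Inner integral in x: integral_{-2}^{0} 1 dx = (0^1 - (-2)^1)/1
  = 2.
Inner integral in y: integral_{1}^{4} y^3 dy = (4^4 - 1^4)/4
  = 255/4.
Product: (2) * (255/4) = 255/2.

255/2


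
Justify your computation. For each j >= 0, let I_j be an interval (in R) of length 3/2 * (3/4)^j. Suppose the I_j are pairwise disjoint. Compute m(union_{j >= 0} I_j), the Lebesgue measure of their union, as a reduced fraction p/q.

By countable additivity of the Lebesgue measure on pairwise disjoint measurable sets,
  m(union_{j >= 0} I_j) = sum_{j >= 0} m(I_j) = sum_{j >= 0} a * r^j,
  with a = 3/2 and r = 3/4.
Since 0 < r = 3/4 < 1, the geometric series converges:
  sum_{j >= 0} a * r^j = a / (1 - r).
  = 3/2 / (1 - 3/4)
  = 3/2 / (1/4)
  = 6.

6


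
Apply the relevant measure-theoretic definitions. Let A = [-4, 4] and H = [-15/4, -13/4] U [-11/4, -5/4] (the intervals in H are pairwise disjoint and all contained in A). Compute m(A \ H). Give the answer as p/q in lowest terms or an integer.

The ambient interval has length m(A) = 4 - (-4) = 8.
Since the holes are disjoint and sit inside A, by finite additivity
  m(H) = sum_i (b_i - a_i), and m(A \ H) = m(A) - m(H).
Computing the hole measures:
  m(H_1) = -13/4 - (-15/4) = 1/2.
  m(H_2) = -5/4 - (-11/4) = 3/2.
Summed: m(H) = 1/2 + 3/2 = 2.
So m(A \ H) = 8 - 2 = 6.

6


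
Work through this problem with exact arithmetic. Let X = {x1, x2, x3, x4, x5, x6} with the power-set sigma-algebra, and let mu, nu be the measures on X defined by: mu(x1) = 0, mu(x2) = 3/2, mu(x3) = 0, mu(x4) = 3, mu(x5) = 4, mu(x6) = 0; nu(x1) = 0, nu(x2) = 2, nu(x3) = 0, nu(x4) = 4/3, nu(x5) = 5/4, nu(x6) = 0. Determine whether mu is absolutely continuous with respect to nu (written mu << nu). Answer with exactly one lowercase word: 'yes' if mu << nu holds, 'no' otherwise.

mu << nu means: every nu-null measurable set is also mu-null; equivalently, for every atom x, if nu({x}) = 0 then mu({x}) = 0.
Checking each atom:
  x1: nu = 0, mu = 0 -> consistent with mu << nu.
  x2: nu = 2 > 0 -> no constraint.
  x3: nu = 0, mu = 0 -> consistent with mu << nu.
  x4: nu = 4/3 > 0 -> no constraint.
  x5: nu = 5/4 > 0 -> no constraint.
  x6: nu = 0, mu = 0 -> consistent with mu << nu.
No atom violates the condition. Therefore mu << nu.

yes


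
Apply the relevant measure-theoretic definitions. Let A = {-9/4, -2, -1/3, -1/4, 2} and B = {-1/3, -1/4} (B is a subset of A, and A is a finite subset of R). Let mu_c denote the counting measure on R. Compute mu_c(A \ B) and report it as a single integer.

Counting measure assigns mu_c(E) = |E| (number of elements) when E is finite. For B subset A, A \ B is the set of elements of A not in B, so |A \ B| = |A| - |B|.
|A| = 5, |B| = 2, so mu_c(A \ B) = 5 - 2 = 3.

3


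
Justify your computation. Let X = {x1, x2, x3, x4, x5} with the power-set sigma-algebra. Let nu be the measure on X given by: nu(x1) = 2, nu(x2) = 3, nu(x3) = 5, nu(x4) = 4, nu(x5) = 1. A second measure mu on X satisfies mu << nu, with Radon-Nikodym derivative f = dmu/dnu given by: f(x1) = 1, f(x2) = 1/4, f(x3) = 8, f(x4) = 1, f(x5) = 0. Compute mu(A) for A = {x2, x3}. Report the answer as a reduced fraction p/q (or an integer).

By the defining property of the Radon-Nikodym derivative, for every measurable set A,
  mu(A) = integral_A f dnu.
Since nu is a discrete measure concentrated on the atoms of X, the integral over A reduces to the sum
  mu(A) = sum_{x in A} f(x) * nu({x}).
Computing each term:
  x2: f(x2) * nu(x2) = 1/4 * 3 = 3/4.
  x3: f(x3) * nu(x3) = 8 * 5 = 40.
Summing: mu(A) = 3/4 + 40 = 163/4.

163/4


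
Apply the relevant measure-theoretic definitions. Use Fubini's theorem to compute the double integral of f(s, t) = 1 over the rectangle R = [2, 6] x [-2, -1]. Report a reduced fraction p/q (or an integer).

f(s, t) is a tensor product of a function of s and a function of t, and both factors are bounded continuous (hence Lebesgue integrable) on the rectangle, so Fubini's theorem applies:
  integral_R f d(m x m) = (integral_a1^b1 1 ds) * (integral_a2^b2 1 dt).
Inner integral in s: integral_{2}^{6} 1 ds = (6^1 - 2^1)/1
  = 4.
Inner integral in t: integral_{-2}^{-1} 1 dt = ((-1)^1 - (-2)^1)/1
  = 1.
Product: (4) * (1) = 4.

4


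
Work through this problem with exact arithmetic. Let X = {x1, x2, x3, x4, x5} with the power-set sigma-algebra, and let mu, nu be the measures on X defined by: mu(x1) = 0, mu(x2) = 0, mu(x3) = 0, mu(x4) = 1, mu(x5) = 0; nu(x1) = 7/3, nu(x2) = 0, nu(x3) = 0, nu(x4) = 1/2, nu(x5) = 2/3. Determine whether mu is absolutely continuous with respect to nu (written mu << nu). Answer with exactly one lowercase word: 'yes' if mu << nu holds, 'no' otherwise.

mu << nu means: every nu-null measurable set is also mu-null; equivalently, for every atom x, if nu({x}) = 0 then mu({x}) = 0.
Checking each atom:
  x1: nu = 7/3 > 0 -> no constraint.
  x2: nu = 0, mu = 0 -> consistent with mu << nu.
  x3: nu = 0, mu = 0 -> consistent with mu << nu.
  x4: nu = 1/2 > 0 -> no constraint.
  x5: nu = 2/3 > 0 -> no constraint.
No atom violates the condition. Therefore mu << nu.

yes


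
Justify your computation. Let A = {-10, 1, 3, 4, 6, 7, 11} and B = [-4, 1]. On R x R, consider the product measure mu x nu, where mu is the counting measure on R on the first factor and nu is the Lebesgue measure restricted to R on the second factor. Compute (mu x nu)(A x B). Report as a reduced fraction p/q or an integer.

For a measurable rectangle A x B, the product measure satisfies
  (mu x nu)(A x B) = mu(A) * nu(B).
  mu(A) = 7.
  nu(B) = 5.
  (mu x nu)(A x B) = 7 * 5 = 35.

35


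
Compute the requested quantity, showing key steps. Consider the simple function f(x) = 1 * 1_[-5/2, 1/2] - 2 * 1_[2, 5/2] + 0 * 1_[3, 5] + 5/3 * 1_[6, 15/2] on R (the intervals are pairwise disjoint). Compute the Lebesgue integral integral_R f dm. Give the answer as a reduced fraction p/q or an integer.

For a simple function f = sum_i c_i * 1_{A_i} with disjoint A_i,
  integral f dm = sum_i c_i * m(A_i).
Lengths of the A_i:
  m(A_1) = 1/2 - (-5/2) = 3.
  m(A_2) = 5/2 - 2 = 1/2.
  m(A_3) = 5 - 3 = 2.
  m(A_4) = 15/2 - 6 = 3/2.
Contributions c_i * m(A_i):
  (1) * (3) = 3.
  (-2) * (1/2) = -1.
  (0) * (2) = 0.
  (5/3) * (3/2) = 5/2.
Total: 3 - 1 + 0 + 5/2 = 9/2.

9/2


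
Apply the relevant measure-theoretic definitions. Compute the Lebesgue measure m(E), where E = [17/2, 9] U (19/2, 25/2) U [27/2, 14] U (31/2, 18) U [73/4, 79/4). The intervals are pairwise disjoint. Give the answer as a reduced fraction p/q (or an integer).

For pairwise disjoint intervals, m(union_i I_i) = sum_i m(I_i),
and m is invariant under swapping open/closed endpoints (single points have measure 0).
So m(E) = sum_i (b_i - a_i).
  I_1 has length 9 - 17/2 = 1/2.
  I_2 has length 25/2 - 19/2 = 3.
  I_3 has length 14 - 27/2 = 1/2.
  I_4 has length 18 - 31/2 = 5/2.
  I_5 has length 79/4 - 73/4 = 3/2.
Summing:
  m(E) = 1/2 + 3 + 1/2 + 5/2 + 3/2 = 8.

8


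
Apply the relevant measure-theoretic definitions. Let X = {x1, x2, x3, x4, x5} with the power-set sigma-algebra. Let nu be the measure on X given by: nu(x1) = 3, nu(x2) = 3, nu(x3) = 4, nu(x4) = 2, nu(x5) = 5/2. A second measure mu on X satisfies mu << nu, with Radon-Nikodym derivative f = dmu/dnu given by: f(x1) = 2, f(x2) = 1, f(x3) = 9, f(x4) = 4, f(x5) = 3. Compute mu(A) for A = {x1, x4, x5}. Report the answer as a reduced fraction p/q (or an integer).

By the defining property of the Radon-Nikodym derivative, for every measurable set A,
  mu(A) = integral_A f dnu.
Since nu is a discrete measure concentrated on the atoms of X, the integral over A reduces to the sum
  mu(A) = sum_{x in A} f(x) * nu({x}).
Computing each term:
  x1: f(x1) * nu(x1) = 2 * 3 = 6.
  x4: f(x4) * nu(x4) = 4 * 2 = 8.
  x5: f(x5) * nu(x5) = 3 * 5/2 = 15/2.
Summing: mu(A) = 6 + 8 + 15/2 = 43/2.

43/2


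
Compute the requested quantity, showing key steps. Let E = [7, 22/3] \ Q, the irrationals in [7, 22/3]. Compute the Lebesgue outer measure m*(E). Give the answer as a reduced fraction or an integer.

The interval I = [7, 22/3] has m(I) = 22/3 - 7 = 1/3 (endpoints are measure-zero, so open/closed/half-open agree). Write I = (I cap Q) u (I \ Q). The rationals in I are countable, so m*(I cap Q) = 0 (cover each rational by intervals whose total length is arbitrarily small). By countable subadditivity m*(I) <= m*(I cap Q) + m*(I \ Q), hence m*(I \ Q) >= m(I) = 1/3. The reverse inequality m*(I \ Q) <= m*(I) = 1/3 is trivial since (I \ Q) is a subset of I. Therefore m*(I \ Q) = 1/3.

1/3


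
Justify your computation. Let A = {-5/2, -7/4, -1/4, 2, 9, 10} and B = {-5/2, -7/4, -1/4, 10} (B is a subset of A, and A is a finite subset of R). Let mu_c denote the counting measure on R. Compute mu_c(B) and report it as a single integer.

Counting measure assigns mu_c(E) = |E| (number of elements) when E is finite.
B has 4 element(s), so mu_c(B) = 4.

4


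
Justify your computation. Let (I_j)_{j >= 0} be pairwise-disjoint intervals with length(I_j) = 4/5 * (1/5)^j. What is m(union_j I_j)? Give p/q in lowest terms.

By countable additivity of the Lebesgue measure on pairwise disjoint measurable sets,
  m(union_{j >= 0} I_j) = sum_{j >= 0} m(I_j) = sum_{j >= 0} a * r^j,
  with a = 4/5 and r = 1/5.
Since 0 < r = 1/5 < 1, the geometric series converges:
  sum_{j >= 0} a * r^j = a / (1 - r).
  = 4/5 / (1 - 1/5)
  = 4/5 / (4/5)
  = 1.

1


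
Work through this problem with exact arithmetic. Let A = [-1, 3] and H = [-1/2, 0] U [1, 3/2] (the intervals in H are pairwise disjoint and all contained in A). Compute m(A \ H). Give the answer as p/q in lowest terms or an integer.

The ambient interval has length m(A) = 3 - (-1) = 4.
Since the holes are disjoint and sit inside A, by finite additivity
  m(H) = sum_i (b_i - a_i), and m(A \ H) = m(A) - m(H).
Computing the hole measures:
  m(H_1) = 0 - (-1/2) = 1/2.
  m(H_2) = 3/2 - 1 = 1/2.
Summed: m(H) = 1/2 + 1/2 = 1.
So m(A \ H) = 4 - 1 = 3.

3


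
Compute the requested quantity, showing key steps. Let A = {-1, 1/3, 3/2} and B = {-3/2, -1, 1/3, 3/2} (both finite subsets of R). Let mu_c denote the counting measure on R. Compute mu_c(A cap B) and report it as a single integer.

Counting measure on a finite set equals cardinality. mu_c(A cap B) = |A cap B| (elements appearing in both).
Enumerating the elements of A that also lie in B gives 3 element(s).
So mu_c(A cap B) = 3.

3


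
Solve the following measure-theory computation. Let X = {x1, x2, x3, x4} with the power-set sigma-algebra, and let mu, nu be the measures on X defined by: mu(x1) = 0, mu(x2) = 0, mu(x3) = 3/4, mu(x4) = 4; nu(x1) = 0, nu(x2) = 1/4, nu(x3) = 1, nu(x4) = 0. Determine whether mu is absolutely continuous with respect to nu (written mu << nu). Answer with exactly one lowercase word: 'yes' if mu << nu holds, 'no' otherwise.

mu << nu means: every nu-null measurable set is also mu-null; equivalently, for every atom x, if nu({x}) = 0 then mu({x}) = 0.
Checking each atom:
  x1: nu = 0, mu = 0 -> consistent with mu << nu.
  x2: nu = 1/4 > 0 -> no constraint.
  x3: nu = 1 > 0 -> no constraint.
  x4: nu = 0, mu = 4 > 0 -> violates mu << nu.
The atom(s) x4 violate the condition (nu = 0 but mu > 0). Therefore mu is NOT absolutely continuous w.r.t. nu.

no


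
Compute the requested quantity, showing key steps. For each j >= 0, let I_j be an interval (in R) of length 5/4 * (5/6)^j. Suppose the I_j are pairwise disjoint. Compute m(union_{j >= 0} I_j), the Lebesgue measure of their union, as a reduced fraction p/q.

By countable additivity of the Lebesgue measure on pairwise disjoint measurable sets,
  m(union_{j >= 0} I_j) = sum_{j >= 0} m(I_j) = sum_{j >= 0} a * r^j,
  with a = 5/4 and r = 5/6.
Since 0 < r = 5/6 < 1, the geometric series converges:
  sum_{j >= 0} a * r^j = a / (1 - r).
  = 5/4 / (1 - 5/6)
  = 5/4 / (1/6)
  = 15/2.

15/2


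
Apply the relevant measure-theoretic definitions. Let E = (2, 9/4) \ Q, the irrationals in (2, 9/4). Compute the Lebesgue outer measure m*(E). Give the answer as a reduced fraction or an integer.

The interval I = (2, 9/4) has m(I) = 9/4 - 2 = 1/4 (endpoints are measure-zero, so open/closed/half-open agree). Write I = (I cap Q) u (I \ Q). The rationals in I are countable, so m*(I cap Q) = 0 (cover each rational by intervals whose total length is arbitrarily small). By countable subadditivity m*(I) <= m*(I cap Q) + m*(I \ Q), hence m*(I \ Q) >= m(I) = 1/4. The reverse inequality m*(I \ Q) <= m*(I) = 1/4 is trivial since (I \ Q) is a subset of I. Therefore m*(I \ Q) = 1/4.

1/4


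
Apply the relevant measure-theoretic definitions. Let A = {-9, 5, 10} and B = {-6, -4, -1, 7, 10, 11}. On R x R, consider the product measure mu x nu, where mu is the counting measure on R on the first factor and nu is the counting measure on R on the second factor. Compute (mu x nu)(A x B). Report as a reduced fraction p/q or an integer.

For a measurable rectangle A x B, the product measure satisfies
  (mu x nu)(A x B) = mu(A) * nu(B).
  mu(A) = 3.
  nu(B) = 6.
  (mu x nu)(A x B) = 3 * 6 = 18.

18


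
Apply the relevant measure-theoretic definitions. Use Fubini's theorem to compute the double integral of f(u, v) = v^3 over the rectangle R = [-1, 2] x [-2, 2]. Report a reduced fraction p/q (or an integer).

f(u, v) is a tensor product of a function of u and a function of v, and both factors are bounded continuous (hence Lebesgue integrable) on the rectangle, so Fubini's theorem applies:
  integral_R f d(m x m) = (integral_a1^b1 1 du) * (integral_a2^b2 v^3 dv).
Inner integral in u: integral_{-1}^{2} 1 du = (2^1 - (-1)^1)/1
  = 3.
Inner integral in v: integral_{-2}^{2} v^3 dv = (2^4 - (-2)^4)/4
  = 0.
Product: (3) * (0) = 0.

0


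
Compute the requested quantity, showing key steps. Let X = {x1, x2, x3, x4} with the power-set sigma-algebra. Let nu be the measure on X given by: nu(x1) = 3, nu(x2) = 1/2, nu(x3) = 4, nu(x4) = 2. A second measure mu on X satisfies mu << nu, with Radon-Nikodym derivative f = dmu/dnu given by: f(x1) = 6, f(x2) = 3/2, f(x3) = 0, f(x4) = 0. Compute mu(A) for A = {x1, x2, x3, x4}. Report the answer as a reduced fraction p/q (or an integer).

By the defining property of the Radon-Nikodym derivative, for every measurable set A,
  mu(A) = integral_A f dnu.
Since nu is a discrete measure concentrated on the atoms of X, the integral over A reduces to the sum
  mu(A) = sum_{x in A} f(x) * nu({x}).
Computing each term:
  x1: f(x1) * nu(x1) = 6 * 3 = 18.
  x2: f(x2) * nu(x2) = 3/2 * 1/2 = 3/4.
  x3: f(x3) * nu(x3) = 0 * 4 = 0.
  x4: f(x4) * nu(x4) = 0 * 2 = 0.
Summing: mu(A) = 18 + 3/4 + 0 + 0 = 75/4.

75/4


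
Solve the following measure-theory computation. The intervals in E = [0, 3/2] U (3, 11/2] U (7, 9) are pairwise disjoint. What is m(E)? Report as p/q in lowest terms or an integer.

For pairwise disjoint intervals, m(union_i I_i) = sum_i m(I_i),
and m is invariant under swapping open/closed endpoints (single points have measure 0).
So m(E) = sum_i (b_i - a_i).
  I_1 has length 3/2 - 0 = 3/2.
  I_2 has length 11/2 - 3 = 5/2.
  I_3 has length 9 - 7 = 2.
Summing:
  m(E) = 3/2 + 5/2 + 2 = 6.

6


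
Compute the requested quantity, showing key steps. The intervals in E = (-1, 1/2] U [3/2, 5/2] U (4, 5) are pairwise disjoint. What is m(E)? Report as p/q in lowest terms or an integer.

For pairwise disjoint intervals, m(union_i I_i) = sum_i m(I_i),
and m is invariant under swapping open/closed endpoints (single points have measure 0).
So m(E) = sum_i (b_i - a_i).
  I_1 has length 1/2 - (-1) = 3/2.
  I_2 has length 5/2 - 3/2 = 1.
  I_3 has length 5 - 4 = 1.
Summing:
  m(E) = 3/2 + 1 + 1 = 7/2.

7/2


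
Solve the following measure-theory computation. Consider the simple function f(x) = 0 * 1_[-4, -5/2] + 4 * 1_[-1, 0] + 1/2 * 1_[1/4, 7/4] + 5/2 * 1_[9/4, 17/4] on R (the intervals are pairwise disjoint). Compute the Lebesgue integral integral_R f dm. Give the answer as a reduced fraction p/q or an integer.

For a simple function f = sum_i c_i * 1_{A_i} with disjoint A_i,
  integral f dm = sum_i c_i * m(A_i).
Lengths of the A_i:
  m(A_1) = -5/2 - (-4) = 3/2.
  m(A_2) = 0 - (-1) = 1.
  m(A_3) = 7/4 - 1/4 = 3/2.
  m(A_4) = 17/4 - 9/4 = 2.
Contributions c_i * m(A_i):
  (0) * (3/2) = 0.
  (4) * (1) = 4.
  (1/2) * (3/2) = 3/4.
  (5/2) * (2) = 5.
Total: 0 + 4 + 3/4 + 5 = 39/4.

39/4


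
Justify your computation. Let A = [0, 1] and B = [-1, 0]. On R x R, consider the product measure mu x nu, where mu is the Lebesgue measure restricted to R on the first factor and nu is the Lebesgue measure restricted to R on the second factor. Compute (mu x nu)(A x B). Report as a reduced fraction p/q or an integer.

For a measurable rectangle A x B, the product measure satisfies
  (mu x nu)(A x B) = mu(A) * nu(B).
  mu(A) = 1.
  nu(B) = 1.
  (mu x nu)(A x B) = 1 * 1 = 1.

1


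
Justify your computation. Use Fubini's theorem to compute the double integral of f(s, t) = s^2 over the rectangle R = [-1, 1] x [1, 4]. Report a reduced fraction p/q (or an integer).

f(s, t) is a tensor product of a function of s and a function of t, and both factors are bounded continuous (hence Lebesgue integrable) on the rectangle, so Fubini's theorem applies:
  integral_R f d(m x m) = (integral_a1^b1 s^2 ds) * (integral_a2^b2 1 dt).
Inner integral in s: integral_{-1}^{1} s^2 ds = (1^3 - (-1)^3)/3
  = 2/3.
Inner integral in t: integral_{1}^{4} 1 dt = (4^1 - 1^1)/1
  = 3.
Product: (2/3) * (3) = 2.

2


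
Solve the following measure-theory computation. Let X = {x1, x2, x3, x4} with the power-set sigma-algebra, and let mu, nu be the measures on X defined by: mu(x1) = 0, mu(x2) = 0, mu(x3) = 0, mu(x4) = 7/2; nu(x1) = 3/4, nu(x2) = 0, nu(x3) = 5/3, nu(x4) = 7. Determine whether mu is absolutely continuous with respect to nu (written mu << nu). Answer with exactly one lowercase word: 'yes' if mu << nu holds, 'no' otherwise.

mu << nu means: every nu-null measurable set is also mu-null; equivalently, for every atom x, if nu({x}) = 0 then mu({x}) = 0.
Checking each atom:
  x1: nu = 3/4 > 0 -> no constraint.
  x2: nu = 0, mu = 0 -> consistent with mu << nu.
  x3: nu = 5/3 > 0 -> no constraint.
  x4: nu = 7 > 0 -> no constraint.
No atom violates the condition. Therefore mu << nu.

yes


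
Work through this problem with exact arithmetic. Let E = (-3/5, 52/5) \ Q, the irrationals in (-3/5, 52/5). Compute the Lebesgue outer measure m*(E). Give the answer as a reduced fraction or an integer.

The interval I = (-3/5, 52/5) has m(I) = 52/5 - (-3/5) = 11 (endpoints are measure-zero, so open/closed/half-open agree). Write I = (I cap Q) u (I \ Q). The rationals in I are countable, so m*(I cap Q) = 0 (cover each rational by intervals whose total length is arbitrarily small). By countable subadditivity m*(I) <= m*(I cap Q) + m*(I \ Q), hence m*(I \ Q) >= m(I) = 11. The reverse inequality m*(I \ Q) <= m*(I) = 11 is trivial since (I \ Q) is a subset of I. Therefore m*(I \ Q) = 11.

11


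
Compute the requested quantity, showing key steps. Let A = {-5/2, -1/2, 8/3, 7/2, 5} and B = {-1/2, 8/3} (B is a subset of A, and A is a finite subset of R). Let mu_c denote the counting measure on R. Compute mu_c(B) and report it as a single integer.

Counting measure assigns mu_c(E) = |E| (number of elements) when E is finite.
B has 2 element(s), so mu_c(B) = 2.

2


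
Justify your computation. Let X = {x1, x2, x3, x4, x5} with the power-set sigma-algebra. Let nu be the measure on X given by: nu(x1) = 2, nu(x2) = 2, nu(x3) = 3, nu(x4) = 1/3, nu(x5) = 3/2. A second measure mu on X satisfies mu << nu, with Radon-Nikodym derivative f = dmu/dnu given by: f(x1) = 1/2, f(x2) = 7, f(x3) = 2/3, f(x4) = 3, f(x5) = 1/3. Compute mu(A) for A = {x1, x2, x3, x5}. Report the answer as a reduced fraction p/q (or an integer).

By the defining property of the Radon-Nikodym derivative, for every measurable set A,
  mu(A) = integral_A f dnu.
Since nu is a discrete measure concentrated on the atoms of X, the integral over A reduces to the sum
  mu(A) = sum_{x in A} f(x) * nu({x}).
Computing each term:
  x1: f(x1) * nu(x1) = 1/2 * 2 = 1.
  x2: f(x2) * nu(x2) = 7 * 2 = 14.
  x3: f(x3) * nu(x3) = 2/3 * 3 = 2.
  x5: f(x5) * nu(x5) = 1/3 * 3/2 = 1/2.
Summing: mu(A) = 1 + 14 + 2 + 1/2 = 35/2.

35/2


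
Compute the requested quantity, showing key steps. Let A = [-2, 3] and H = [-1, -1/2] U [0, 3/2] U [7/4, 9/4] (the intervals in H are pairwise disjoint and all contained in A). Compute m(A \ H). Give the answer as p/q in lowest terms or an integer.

The ambient interval has length m(A) = 3 - (-2) = 5.
Since the holes are disjoint and sit inside A, by finite additivity
  m(H) = sum_i (b_i - a_i), and m(A \ H) = m(A) - m(H).
Computing the hole measures:
  m(H_1) = -1/2 - (-1) = 1/2.
  m(H_2) = 3/2 - 0 = 3/2.
  m(H_3) = 9/4 - 7/4 = 1/2.
Summed: m(H) = 1/2 + 3/2 + 1/2 = 5/2.
So m(A \ H) = 5 - 5/2 = 5/2.

5/2


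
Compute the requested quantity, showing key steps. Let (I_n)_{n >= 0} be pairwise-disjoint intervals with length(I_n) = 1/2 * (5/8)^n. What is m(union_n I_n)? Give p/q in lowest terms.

By countable additivity of the Lebesgue measure on pairwise disjoint measurable sets,
  m(union_{n >= 0} I_n) = sum_{n >= 0} m(I_n) = sum_{n >= 0} a * r^n,
  with a = 1/2 and r = 5/8.
Since 0 < r = 5/8 < 1, the geometric series converges:
  sum_{n >= 0} a * r^n = a / (1 - r).
  = 1/2 / (1 - 5/8)
  = 1/2 / (3/8)
  = 4/3.

4/3


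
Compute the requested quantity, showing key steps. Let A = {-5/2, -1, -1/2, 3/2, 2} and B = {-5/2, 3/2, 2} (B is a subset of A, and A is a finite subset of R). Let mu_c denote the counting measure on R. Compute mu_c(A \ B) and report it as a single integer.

Counting measure assigns mu_c(E) = |E| (number of elements) when E is finite. For B subset A, A \ B is the set of elements of A not in B, so |A \ B| = |A| - |B|.
|A| = 5, |B| = 3, so mu_c(A \ B) = 5 - 3 = 2.

2


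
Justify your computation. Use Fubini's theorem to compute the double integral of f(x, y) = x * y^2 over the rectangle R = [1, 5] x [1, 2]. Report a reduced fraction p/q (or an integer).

f(x, y) is a tensor product of a function of x and a function of y, and both factors are bounded continuous (hence Lebesgue integrable) on the rectangle, so Fubini's theorem applies:
  integral_R f d(m x m) = (integral_a1^b1 x dx) * (integral_a2^b2 y^2 dy).
Inner integral in x: integral_{1}^{5} x dx = (5^2 - 1^2)/2
  = 12.
Inner integral in y: integral_{1}^{2} y^2 dy = (2^3 - 1^3)/3
  = 7/3.
Product: (12) * (7/3) = 28.

28


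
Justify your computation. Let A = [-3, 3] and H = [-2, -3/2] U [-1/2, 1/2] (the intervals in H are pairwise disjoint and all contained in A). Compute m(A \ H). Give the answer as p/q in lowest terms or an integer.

The ambient interval has length m(A) = 3 - (-3) = 6.
Since the holes are disjoint and sit inside A, by finite additivity
  m(H) = sum_i (b_i - a_i), and m(A \ H) = m(A) - m(H).
Computing the hole measures:
  m(H_1) = -3/2 - (-2) = 1/2.
  m(H_2) = 1/2 - (-1/2) = 1.
Summed: m(H) = 1/2 + 1 = 3/2.
So m(A \ H) = 6 - 3/2 = 9/2.

9/2


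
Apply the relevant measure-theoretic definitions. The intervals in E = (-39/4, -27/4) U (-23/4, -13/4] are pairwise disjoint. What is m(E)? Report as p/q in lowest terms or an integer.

For pairwise disjoint intervals, m(union_i I_i) = sum_i m(I_i),
and m is invariant under swapping open/closed endpoints (single points have measure 0).
So m(E) = sum_i (b_i - a_i).
  I_1 has length -27/4 - (-39/4) = 3.
  I_2 has length -13/4 - (-23/4) = 5/2.
Summing:
  m(E) = 3 + 5/2 = 11/2.

11/2


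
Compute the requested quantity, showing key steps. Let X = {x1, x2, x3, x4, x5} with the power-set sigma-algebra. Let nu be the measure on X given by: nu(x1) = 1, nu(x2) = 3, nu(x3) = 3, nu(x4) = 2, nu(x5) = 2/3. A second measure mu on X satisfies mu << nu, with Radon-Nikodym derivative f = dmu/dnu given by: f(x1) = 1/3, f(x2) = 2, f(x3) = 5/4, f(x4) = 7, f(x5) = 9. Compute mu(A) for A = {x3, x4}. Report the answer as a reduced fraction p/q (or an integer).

By the defining property of the Radon-Nikodym derivative, for every measurable set A,
  mu(A) = integral_A f dnu.
Since nu is a discrete measure concentrated on the atoms of X, the integral over A reduces to the sum
  mu(A) = sum_{x in A} f(x) * nu({x}).
Computing each term:
  x3: f(x3) * nu(x3) = 5/4 * 3 = 15/4.
  x4: f(x4) * nu(x4) = 7 * 2 = 14.
Summing: mu(A) = 15/4 + 14 = 71/4.

71/4


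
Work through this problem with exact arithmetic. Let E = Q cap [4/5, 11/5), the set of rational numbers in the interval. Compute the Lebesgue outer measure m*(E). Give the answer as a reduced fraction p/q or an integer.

Q cap [4/5, 11/5) is countable; list its elements as q_1, q_2, ... . Fix eps > 0 and cover the k-th point by an interval of length eps * 2^(-k). The cover has total length eps * sum_{k>=1} 2^(-k) = eps, so by definition of outer measure m*(Q cap [4/5, 11/5)) <= eps. Since eps was arbitrary and m* >= 0, the outer measure is 0.

0


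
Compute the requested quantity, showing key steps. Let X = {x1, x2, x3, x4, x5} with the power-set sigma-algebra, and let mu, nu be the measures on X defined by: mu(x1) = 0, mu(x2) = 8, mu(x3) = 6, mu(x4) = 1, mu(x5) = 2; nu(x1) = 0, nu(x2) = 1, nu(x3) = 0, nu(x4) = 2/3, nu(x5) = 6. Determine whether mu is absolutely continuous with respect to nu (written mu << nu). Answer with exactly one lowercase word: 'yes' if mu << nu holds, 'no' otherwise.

mu << nu means: every nu-null measurable set is also mu-null; equivalently, for every atom x, if nu({x}) = 0 then mu({x}) = 0.
Checking each atom:
  x1: nu = 0, mu = 0 -> consistent with mu << nu.
  x2: nu = 1 > 0 -> no constraint.
  x3: nu = 0, mu = 6 > 0 -> violates mu << nu.
  x4: nu = 2/3 > 0 -> no constraint.
  x5: nu = 6 > 0 -> no constraint.
The atom(s) x3 violate the condition (nu = 0 but mu > 0). Therefore mu is NOT absolutely continuous w.r.t. nu.

no


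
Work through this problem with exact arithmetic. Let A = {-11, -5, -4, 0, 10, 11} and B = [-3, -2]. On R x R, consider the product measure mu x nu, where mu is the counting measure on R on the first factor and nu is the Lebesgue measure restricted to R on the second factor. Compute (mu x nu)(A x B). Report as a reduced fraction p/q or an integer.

For a measurable rectangle A x B, the product measure satisfies
  (mu x nu)(A x B) = mu(A) * nu(B).
  mu(A) = 6.
  nu(B) = 1.
  (mu x nu)(A x B) = 6 * 1 = 6.

6


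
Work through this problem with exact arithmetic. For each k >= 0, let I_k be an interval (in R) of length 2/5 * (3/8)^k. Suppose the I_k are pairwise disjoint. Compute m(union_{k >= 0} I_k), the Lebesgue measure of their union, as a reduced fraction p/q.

By countable additivity of the Lebesgue measure on pairwise disjoint measurable sets,
  m(union_{k >= 0} I_k) = sum_{k >= 0} m(I_k) = sum_{k >= 0} a * r^k,
  with a = 2/5 and r = 3/8.
Since 0 < r = 3/8 < 1, the geometric series converges:
  sum_{k >= 0} a * r^k = a / (1 - r).
  = 2/5 / (1 - 3/8)
  = 2/5 / (5/8)
  = 16/25.

16/25


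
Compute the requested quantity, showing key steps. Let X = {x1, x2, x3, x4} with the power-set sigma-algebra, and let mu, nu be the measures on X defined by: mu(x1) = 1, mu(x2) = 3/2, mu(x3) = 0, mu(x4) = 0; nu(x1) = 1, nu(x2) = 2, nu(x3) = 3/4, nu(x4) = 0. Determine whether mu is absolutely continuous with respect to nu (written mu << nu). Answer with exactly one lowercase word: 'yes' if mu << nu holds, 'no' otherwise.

mu << nu means: every nu-null measurable set is also mu-null; equivalently, for every atom x, if nu({x}) = 0 then mu({x}) = 0.
Checking each atom:
  x1: nu = 1 > 0 -> no constraint.
  x2: nu = 2 > 0 -> no constraint.
  x3: nu = 3/4 > 0 -> no constraint.
  x4: nu = 0, mu = 0 -> consistent with mu << nu.
No atom violates the condition. Therefore mu << nu.

yes


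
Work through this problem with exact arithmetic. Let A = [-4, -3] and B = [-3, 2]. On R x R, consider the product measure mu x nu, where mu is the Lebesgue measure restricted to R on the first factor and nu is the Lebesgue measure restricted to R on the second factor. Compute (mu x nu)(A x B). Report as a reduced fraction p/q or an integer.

For a measurable rectangle A x B, the product measure satisfies
  (mu x nu)(A x B) = mu(A) * nu(B).
  mu(A) = 1.
  nu(B) = 5.
  (mu x nu)(A x B) = 1 * 5 = 5.

5


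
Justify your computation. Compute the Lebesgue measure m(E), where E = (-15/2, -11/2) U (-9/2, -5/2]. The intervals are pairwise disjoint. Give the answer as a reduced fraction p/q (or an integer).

For pairwise disjoint intervals, m(union_i I_i) = sum_i m(I_i),
and m is invariant under swapping open/closed endpoints (single points have measure 0).
So m(E) = sum_i (b_i - a_i).
  I_1 has length -11/2 - (-15/2) = 2.
  I_2 has length -5/2 - (-9/2) = 2.
Summing:
  m(E) = 2 + 2 = 4.

4


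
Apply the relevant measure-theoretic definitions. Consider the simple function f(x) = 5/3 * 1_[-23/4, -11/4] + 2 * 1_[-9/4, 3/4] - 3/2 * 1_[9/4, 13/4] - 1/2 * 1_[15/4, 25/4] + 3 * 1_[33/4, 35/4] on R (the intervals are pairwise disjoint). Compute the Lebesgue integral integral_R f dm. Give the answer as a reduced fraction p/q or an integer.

For a simple function f = sum_i c_i * 1_{A_i} with disjoint A_i,
  integral f dm = sum_i c_i * m(A_i).
Lengths of the A_i:
  m(A_1) = -11/4 - (-23/4) = 3.
  m(A_2) = 3/4 - (-9/4) = 3.
  m(A_3) = 13/4 - 9/4 = 1.
  m(A_4) = 25/4 - 15/4 = 5/2.
  m(A_5) = 35/4 - 33/4 = 1/2.
Contributions c_i * m(A_i):
  (5/3) * (3) = 5.
  (2) * (3) = 6.
  (-3/2) * (1) = -3/2.
  (-1/2) * (5/2) = -5/4.
  (3) * (1/2) = 3/2.
Total: 5 + 6 - 3/2 - 5/4 + 3/2 = 39/4.

39/4


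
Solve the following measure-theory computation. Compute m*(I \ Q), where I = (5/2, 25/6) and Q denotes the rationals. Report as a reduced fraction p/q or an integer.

The interval I = (5/2, 25/6) has m(I) = 25/6 - 5/2 = 5/3 (endpoints are measure-zero, so open/closed/half-open agree). Write I = (I cap Q) u (I \ Q). The rationals in I are countable, so m*(I cap Q) = 0 (cover each rational by intervals whose total length is arbitrarily small). By countable subadditivity m*(I) <= m*(I cap Q) + m*(I \ Q), hence m*(I \ Q) >= m(I) = 5/3. The reverse inequality m*(I \ Q) <= m*(I) = 5/3 is trivial since (I \ Q) is a subset of I. Therefore m*(I \ Q) = 5/3.

5/3


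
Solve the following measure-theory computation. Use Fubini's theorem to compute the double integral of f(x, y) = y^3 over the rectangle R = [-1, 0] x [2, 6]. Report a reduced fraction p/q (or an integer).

f(x, y) is a tensor product of a function of x and a function of y, and both factors are bounded continuous (hence Lebesgue integrable) on the rectangle, so Fubini's theorem applies:
  integral_R f d(m x m) = (integral_a1^b1 1 dx) * (integral_a2^b2 y^3 dy).
Inner integral in x: integral_{-1}^{0} 1 dx = (0^1 - (-1)^1)/1
  = 1.
Inner integral in y: integral_{2}^{6} y^3 dy = (6^4 - 2^4)/4
  = 320.
Product: (1) * (320) = 320.

320


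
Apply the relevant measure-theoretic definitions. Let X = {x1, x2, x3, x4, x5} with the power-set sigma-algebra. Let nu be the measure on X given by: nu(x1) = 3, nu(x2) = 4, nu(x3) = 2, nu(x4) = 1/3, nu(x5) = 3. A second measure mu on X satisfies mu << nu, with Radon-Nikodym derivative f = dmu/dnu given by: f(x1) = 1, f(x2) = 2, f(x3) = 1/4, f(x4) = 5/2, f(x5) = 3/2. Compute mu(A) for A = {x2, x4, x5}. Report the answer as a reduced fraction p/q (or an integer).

By the defining property of the Radon-Nikodym derivative, for every measurable set A,
  mu(A) = integral_A f dnu.
Since nu is a discrete measure concentrated on the atoms of X, the integral over A reduces to the sum
  mu(A) = sum_{x in A} f(x) * nu({x}).
Computing each term:
  x2: f(x2) * nu(x2) = 2 * 4 = 8.
  x4: f(x4) * nu(x4) = 5/2 * 1/3 = 5/6.
  x5: f(x5) * nu(x5) = 3/2 * 3 = 9/2.
Summing: mu(A) = 8 + 5/6 + 9/2 = 40/3.

40/3


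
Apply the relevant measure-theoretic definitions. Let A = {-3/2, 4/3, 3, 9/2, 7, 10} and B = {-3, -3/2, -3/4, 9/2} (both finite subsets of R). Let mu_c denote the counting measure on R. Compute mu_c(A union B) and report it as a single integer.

Counting measure on a finite set equals cardinality. By inclusion-exclusion, |A union B| = |A| + |B| - |A cap B|.
|A| = 6, |B| = 4, |A cap B| = 2.
So mu_c(A union B) = 6 + 4 - 2 = 8.

8


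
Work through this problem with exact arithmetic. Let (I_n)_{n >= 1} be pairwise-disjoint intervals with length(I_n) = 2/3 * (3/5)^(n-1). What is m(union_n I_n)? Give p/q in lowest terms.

By countable additivity of the Lebesgue measure on pairwise disjoint measurable sets,
  m(union_{n >= 1} I_n) = sum_{n >= 1} m(I_n) = sum_{n >= 1} a * r^(n-1),
  with a = 2/3 and r = 3/5.
Since 0 < r = 3/5 < 1, the geometric series converges:
  sum_{n >= 1} a * r^(n-1) = a / (1 - r).
  = 2/3 / (1 - 3/5)
  = 2/3 / (2/5)
  = 5/3.

5/3


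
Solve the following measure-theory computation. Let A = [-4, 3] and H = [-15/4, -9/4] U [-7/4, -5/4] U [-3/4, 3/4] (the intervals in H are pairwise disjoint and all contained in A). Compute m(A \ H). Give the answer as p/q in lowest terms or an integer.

The ambient interval has length m(A) = 3 - (-4) = 7.
Since the holes are disjoint and sit inside A, by finite additivity
  m(H) = sum_i (b_i - a_i), and m(A \ H) = m(A) - m(H).
Computing the hole measures:
  m(H_1) = -9/4 - (-15/4) = 3/2.
  m(H_2) = -5/4 - (-7/4) = 1/2.
  m(H_3) = 3/4 - (-3/4) = 3/2.
Summed: m(H) = 3/2 + 1/2 + 3/2 = 7/2.
So m(A \ H) = 7 - 7/2 = 7/2.

7/2


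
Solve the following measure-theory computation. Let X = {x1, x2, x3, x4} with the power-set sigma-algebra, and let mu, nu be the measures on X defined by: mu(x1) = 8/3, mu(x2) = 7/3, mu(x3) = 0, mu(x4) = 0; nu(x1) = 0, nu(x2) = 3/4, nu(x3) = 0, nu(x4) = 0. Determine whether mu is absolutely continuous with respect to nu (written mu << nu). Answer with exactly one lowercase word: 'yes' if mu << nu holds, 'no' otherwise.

mu << nu means: every nu-null measurable set is also mu-null; equivalently, for every atom x, if nu({x}) = 0 then mu({x}) = 0.
Checking each atom:
  x1: nu = 0, mu = 8/3 > 0 -> violates mu << nu.
  x2: nu = 3/4 > 0 -> no constraint.
  x3: nu = 0, mu = 0 -> consistent with mu << nu.
  x4: nu = 0, mu = 0 -> consistent with mu << nu.
The atom(s) x1 violate the condition (nu = 0 but mu > 0). Therefore mu is NOT absolutely continuous w.r.t. nu.

no


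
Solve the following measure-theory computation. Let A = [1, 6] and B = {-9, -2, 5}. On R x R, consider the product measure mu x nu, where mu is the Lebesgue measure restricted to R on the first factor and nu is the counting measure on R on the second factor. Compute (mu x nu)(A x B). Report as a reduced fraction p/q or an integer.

For a measurable rectangle A x B, the product measure satisfies
  (mu x nu)(A x B) = mu(A) * nu(B).
  mu(A) = 5.
  nu(B) = 3.
  (mu x nu)(A x B) = 5 * 3 = 15.

15


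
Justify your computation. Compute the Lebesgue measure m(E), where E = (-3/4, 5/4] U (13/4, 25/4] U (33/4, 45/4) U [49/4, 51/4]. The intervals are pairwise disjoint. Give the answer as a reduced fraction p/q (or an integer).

For pairwise disjoint intervals, m(union_i I_i) = sum_i m(I_i),
and m is invariant under swapping open/closed endpoints (single points have measure 0).
So m(E) = sum_i (b_i - a_i).
  I_1 has length 5/4 - (-3/4) = 2.
  I_2 has length 25/4 - 13/4 = 3.
  I_3 has length 45/4 - 33/4 = 3.
  I_4 has length 51/4 - 49/4 = 1/2.
Summing:
  m(E) = 2 + 3 + 3 + 1/2 = 17/2.

17/2


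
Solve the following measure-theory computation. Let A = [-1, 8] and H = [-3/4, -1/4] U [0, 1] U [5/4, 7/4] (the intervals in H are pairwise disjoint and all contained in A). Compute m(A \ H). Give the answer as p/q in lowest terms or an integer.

The ambient interval has length m(A) = 8 - (-1) = 9.
Since the holes are disjoint and sit inside A, by finite additivity
  m(H) = sum_i (b_i - a_i), and m(A \ H) = m(A) - m(H).
Computing the hole measures:
  m(H_1) = -1/4 - (-3/4) = 1/2.
  m(H_2) = 1 - 0 = 1.
  m(H_3) = 7/4 - 5/4 = 1/2.
Summed: m(H) = 1/2 + 1 + 1/2 = 2.
So m(A \ H) = 9 - 2 = 7.

7


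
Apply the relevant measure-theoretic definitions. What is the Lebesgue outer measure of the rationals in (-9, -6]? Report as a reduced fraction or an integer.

The set Q cap (-9, -6] is countable (a subset of the countable set Q). Lebesgue outer measure of any countable set is 0: each singleton {q} has m*({q}) = 0, and by countable subadditivity m*(union_k {q_k}) <= sum_k m*({q_k}) = sum_k 0 = 0. The reverse inequality m*(E) >= 0 is automatic. So m*(Q cap (-9, -6]) = 0.

0


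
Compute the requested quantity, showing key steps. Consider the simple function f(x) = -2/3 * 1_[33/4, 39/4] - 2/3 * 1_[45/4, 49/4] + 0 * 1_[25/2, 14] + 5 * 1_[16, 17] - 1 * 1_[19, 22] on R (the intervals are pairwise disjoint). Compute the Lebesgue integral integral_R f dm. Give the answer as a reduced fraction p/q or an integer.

For a simple function f = sum_i c_i * 1_{A_i} with disjoint A_i,
  integral f dm = sum_i c_i * m(A_i).
Lengths of the A_i:
  m(A_1) = 39/4 - 33/4 = 3/2.
  m(A_2) = 49/4 - 45/4 = 1.
  m(A_3) = 14 - 25/2 = 3/2.
  m(A_4) = 17 - 16 = 1.
  m(A_5) = 22 - 19 = 3.
Contributions c_i * m(A_i):
  (-2/3) * (3/2) = -1.
  (-2/3) * (1) = -2/3.
  (0) * (3/2) = 0.
  (5) * (1) = 5.
  (-1) * (3) = -3.
Total: -1 - 2/3 + 0 + 5 - 3 = 1/3.

1/3


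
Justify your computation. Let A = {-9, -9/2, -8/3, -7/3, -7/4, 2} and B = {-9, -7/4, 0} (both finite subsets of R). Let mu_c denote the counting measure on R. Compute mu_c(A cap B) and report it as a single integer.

Counting measure on a finite set equals cardinality. mu_c(A cap B) = |A cap B| (elements appearing in both).
Enumerating the elements of A that also lie in B gives 2 element(s).
So mu_c(A cap B) = 2.

2


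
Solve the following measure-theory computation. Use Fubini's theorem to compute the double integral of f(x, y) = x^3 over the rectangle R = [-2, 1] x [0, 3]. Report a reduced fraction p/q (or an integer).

f(x, y) is a tensor product of a function of x and a function of y, and both factors are bounded continuous (hence Lebesgue integrable) on the rectangle, so Fubini's theorem applies:
  integral_R f d(m x m) = (integral_a1^b1 x^3 dx) * (integral_a2^b2 1 dy).
Inner integral in x: integral_{-2}^{1} x^3 dx = (1^4 - (-2)^4)/4
  = -15/4.
Inner integral in y: integral_{0}^{3} 1 dy = (3^1 - 0^1)/1
  = 3.
Product: (-15/4) * (3) = -45/4.

-45/4


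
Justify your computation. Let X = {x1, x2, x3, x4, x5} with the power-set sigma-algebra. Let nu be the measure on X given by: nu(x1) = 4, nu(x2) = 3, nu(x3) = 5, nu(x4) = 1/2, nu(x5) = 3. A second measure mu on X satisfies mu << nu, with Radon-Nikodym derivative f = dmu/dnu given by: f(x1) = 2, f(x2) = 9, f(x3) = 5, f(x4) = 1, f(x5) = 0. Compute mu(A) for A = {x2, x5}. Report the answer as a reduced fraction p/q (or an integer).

By the defining property of the Radon-Nikodym derivative, for every measurable set A,
  mu(A) = integral_A f dnu.
Since nu is a discrete measure concentrated on the atoms of X, the integral over A reduces to the sum
  mu(A) = sum_{x in A} f(x) * nu({x}).
Computing each term:
  x2: f(x2) * nu(x2) = 9 * 3 = 27.
  x5: f(x5) * nu(x5) = 0 * 3 = 0.
Summing: mu(A) = 27 + 0 = 27.

27


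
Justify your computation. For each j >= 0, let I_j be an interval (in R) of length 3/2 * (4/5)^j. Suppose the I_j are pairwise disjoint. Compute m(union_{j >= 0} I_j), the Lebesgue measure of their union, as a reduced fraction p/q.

By countable additivity of the Lebesgue measure on pairwise disjoint measurable sets,
  m(union_{j >= 0} I_j) = sum_{j >= 0} m(I_j) = sum_{j >= 0} a * r^j,
  with a = 3/2 and r = 4/5.
Since 0 < r = 4/5 < 1, the geometric series converges:
  sum_{j >= 0} a * r^j = a / (1 - r).
  = 3/2 / (1 - 4/5)
  = 3/2 / (1/5)
  = 15/2.

15/2
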